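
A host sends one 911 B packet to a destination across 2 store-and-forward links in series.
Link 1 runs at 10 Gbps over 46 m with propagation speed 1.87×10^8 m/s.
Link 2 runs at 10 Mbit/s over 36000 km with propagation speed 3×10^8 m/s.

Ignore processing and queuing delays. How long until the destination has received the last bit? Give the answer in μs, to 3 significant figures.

121000 μs

L = 911 × 8 = 7288 bits.
Transmission delays (L/R per hop): 0.7288, 728.8 μs; sum = 729.529 μs.
Propagation delays (d/s per hop): 0.245989, 120000 μs; sum = 120000 μs.
End-to-end = 121000 μs.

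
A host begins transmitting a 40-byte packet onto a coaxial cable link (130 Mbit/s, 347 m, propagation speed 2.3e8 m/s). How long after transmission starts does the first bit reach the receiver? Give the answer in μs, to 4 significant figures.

First bit experiences only propagation delay: d/s = 347/2.3e+08 = 1.509 μs.

1.509 μs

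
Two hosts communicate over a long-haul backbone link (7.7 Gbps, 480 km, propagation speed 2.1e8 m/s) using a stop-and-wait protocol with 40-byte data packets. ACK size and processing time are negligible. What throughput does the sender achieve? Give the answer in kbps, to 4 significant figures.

70.00 kbps

t_tx = L/R = 320/7700000000 = 4.15584e-08 s.
t_prop = 480000/210000000 = 0.00228571 s; RTT = 0.00457143 s.
Cycle = t_tx + RTT = 0.00457147 s.
Throughput = L / cycle = 320 / 0.00457147 = 70.00 kbps.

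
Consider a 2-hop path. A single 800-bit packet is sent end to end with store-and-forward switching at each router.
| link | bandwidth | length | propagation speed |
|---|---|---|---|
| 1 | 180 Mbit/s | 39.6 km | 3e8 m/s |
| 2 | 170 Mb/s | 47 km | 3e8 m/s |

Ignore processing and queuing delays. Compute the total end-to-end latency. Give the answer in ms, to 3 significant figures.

Transmission delays (L/R per hop): 0.00444444, 0.00470588 ms; sum = 0.00915033 ms.
Propagation delays (d/s per hop): 0.132, 0.156667 ms; sum = 0.288667 ms.
End-to-end = 0.298 ms.

0.298 ms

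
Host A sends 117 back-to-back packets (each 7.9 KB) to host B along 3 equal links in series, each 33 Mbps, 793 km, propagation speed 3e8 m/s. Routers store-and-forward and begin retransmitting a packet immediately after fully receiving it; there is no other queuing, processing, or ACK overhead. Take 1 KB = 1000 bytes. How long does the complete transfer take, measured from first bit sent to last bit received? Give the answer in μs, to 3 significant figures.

236000 μs

Per-hop transmission t_tx = L/R = 63200/33000000 = 1915.15 μs.
Per-hop propagation t_prop = 793000/300000000 = 2643.33 μs.
Pipeline fill: first packet needs 3·t_tx to clear all hops; remaining 116 packets each add one t_tx.
Total = (3+117-1)·t_tx + 3·t_prop = 119·1915.15 + 3·2643.33 = 236000 μs.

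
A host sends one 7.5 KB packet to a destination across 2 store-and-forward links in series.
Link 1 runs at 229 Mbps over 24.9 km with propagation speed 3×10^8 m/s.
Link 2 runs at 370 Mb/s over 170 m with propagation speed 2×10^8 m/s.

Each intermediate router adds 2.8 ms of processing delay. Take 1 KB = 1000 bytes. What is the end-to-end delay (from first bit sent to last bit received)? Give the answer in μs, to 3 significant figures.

L = 60000 bits.
Transmission delays (L/R per hop): 262.009, 162.162 μs; sum = 424.171 μs.
Propagation delays (d/s per hop): 83, 0.85 μs; sum = 83.85 μs.
Processing at 1 router(s): 1 × 2.8 ms = 2800 μs.
End-to-end = 3310 μs.

3310 μs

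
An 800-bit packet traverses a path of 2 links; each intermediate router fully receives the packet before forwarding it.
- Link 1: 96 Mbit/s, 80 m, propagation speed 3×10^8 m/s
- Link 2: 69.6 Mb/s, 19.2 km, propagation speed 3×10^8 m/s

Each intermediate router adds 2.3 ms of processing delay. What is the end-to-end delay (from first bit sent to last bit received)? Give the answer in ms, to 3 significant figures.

2.38 ms

Transmission delays (L/R per hop): 0.00833333, 0.0114943 ms; sum = 0.0198276 ms.
Propagation delays (d/s per hop): 0.000266667, 0.064 ms; sum = 0.0642667 ms.
Processing at 1 router(s): 1 × 2.3 ms = 2.3 ms.
End-to-end = 2.38 ms.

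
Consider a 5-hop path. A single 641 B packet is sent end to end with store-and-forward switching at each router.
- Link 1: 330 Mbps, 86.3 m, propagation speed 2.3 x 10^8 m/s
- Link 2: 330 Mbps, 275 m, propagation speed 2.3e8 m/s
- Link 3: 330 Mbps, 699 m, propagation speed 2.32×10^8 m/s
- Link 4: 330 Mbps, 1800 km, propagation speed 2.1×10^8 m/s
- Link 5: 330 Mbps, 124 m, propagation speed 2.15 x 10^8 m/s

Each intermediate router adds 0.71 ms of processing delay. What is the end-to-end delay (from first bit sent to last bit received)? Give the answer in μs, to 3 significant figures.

L = 641 × 8 = 5128 bits.
Transmission delay per hop = L/R = 5128/330000000 = 15.5394 μs; 5 hops → 77.697 μs.
Propagation delays (d/s per hop): 0.375217, 1.19565, 3.01293, 8571.43, 0.576744 μs; sum = 8576.59 μs.
Processing at 4 router(s): 4 × 0.71 ms = 2840 μs.
End-to-end = 11500 μs.

11500 μs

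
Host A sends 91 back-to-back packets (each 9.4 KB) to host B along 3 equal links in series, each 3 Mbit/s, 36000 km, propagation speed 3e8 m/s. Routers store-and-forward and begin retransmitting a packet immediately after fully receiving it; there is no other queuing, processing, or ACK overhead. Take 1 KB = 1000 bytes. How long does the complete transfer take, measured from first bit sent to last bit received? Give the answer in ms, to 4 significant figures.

2691 ms

Per-hop transmission t_tx = L/R = 75200/3000000 = 25.0667 ms.
Per-hop propagation t_prop = 36000000/300000000 = 120 ms.
Pipeline fill: first packet needs 3·t_tx to clear all hops; remaining 90 packets each add one t_tx.
Total = (3+91-1)·t_tx + 3·t_prop = 93·25.0667 + 3·120 = 2691 ms.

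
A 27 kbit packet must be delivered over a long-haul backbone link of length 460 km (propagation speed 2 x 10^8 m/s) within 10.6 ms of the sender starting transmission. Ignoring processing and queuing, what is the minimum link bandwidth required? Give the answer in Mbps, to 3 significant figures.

Propagation delay = 460000 / 200000000 = 2.3 ms.
Transmission budget = 10.6 − 2.3 = 8.3 ms.
R ≥ L / t_tx = 27000 bits / 0.0083 s = 3.25 Mbps.

3.25 Mbps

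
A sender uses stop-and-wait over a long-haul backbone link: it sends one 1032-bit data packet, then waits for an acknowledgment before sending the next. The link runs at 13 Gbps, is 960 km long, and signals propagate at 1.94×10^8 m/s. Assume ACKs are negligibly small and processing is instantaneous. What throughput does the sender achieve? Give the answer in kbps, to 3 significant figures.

104 kbps

t_tx = L/R = 1032/13000000000 = 7.93846e-08 s.
t_prop = 960000/194000000 = 0.00494845 s; RTT = 0.00989691 s.
Cycle = t_tx + RTT = 0.00989699 s.
Throughput = L / cycle = 1032 / 0.00989699 = 104 kbps.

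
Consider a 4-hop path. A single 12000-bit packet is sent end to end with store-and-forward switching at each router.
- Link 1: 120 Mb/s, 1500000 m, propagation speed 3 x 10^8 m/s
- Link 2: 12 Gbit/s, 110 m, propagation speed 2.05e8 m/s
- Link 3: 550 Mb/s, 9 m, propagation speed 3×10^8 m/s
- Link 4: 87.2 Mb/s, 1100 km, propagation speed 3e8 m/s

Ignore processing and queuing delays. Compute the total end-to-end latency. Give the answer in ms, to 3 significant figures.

Transmission delays (L/R per hop): 0.1, 0.001, 0.0218182, 0.137615 ms; sum = 0.260433 ms.
Propagation delays (d/s per hop): 5, 0.000536585, 3e-05, 3.66667 ms; sum = 8.66723 ms.
End-to-end = 8.93 ms.

8.93 ms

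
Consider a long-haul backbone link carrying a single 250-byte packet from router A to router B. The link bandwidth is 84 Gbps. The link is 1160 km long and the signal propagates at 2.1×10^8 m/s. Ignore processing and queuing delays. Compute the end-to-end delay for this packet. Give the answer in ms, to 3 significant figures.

L = 250 × 8 = 2000 bits.
Transmission delay = L/R = 2000 / 84000000000 = 2.38095e-05 ms.
Propagation delay = d/s = 1160000 m / 210000000 m/s = 5.52381 ms.
Total = 5.52 ms.

5.52 ms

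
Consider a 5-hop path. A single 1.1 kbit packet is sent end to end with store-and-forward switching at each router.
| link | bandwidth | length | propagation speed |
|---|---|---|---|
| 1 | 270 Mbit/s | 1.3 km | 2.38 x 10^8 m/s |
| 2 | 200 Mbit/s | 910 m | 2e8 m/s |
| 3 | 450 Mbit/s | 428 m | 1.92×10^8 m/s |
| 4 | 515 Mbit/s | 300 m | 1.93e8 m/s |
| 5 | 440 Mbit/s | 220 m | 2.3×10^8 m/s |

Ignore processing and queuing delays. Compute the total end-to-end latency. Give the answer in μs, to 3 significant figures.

L = 1100 bits.
Transmission delays (L/R per hop): 4.07407, 5.5, 2.44444, 2.13592, 2.5 μs; sum = 16.6544 μs.
Propagation delays (d/s per hop): 5.46218, 4.55, 2.22917, 1.5544, 0.956522 μs; sum = 14.7523 μs.
End-to-end = 31.4 μs.

31.4 μs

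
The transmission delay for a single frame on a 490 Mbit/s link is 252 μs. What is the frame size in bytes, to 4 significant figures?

L = R × t_tx = 490000000 b/s × 0.000252 s = 123480 bits.
In bytes: 123480 / 8 = 15440 bytes.

15440 bytes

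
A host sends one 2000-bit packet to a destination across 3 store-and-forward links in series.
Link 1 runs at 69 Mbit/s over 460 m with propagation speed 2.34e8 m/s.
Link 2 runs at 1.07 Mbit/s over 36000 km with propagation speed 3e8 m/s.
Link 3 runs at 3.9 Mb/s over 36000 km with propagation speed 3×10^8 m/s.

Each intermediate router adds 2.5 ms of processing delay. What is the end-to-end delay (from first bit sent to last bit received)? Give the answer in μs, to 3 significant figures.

247000 μs

Transmission delays (L/R per hop): 28.9855, 1869.16, 512.821 μs; sum = 2410.96 μs.
Propagation delays (d/s per hop): 1.96581, 120000, 120000 μs; sum = 240002 μs.
Processing at 2 router(s): 2 × 2.5 ms = 5000 μs.
End-to-end = 247000 μs.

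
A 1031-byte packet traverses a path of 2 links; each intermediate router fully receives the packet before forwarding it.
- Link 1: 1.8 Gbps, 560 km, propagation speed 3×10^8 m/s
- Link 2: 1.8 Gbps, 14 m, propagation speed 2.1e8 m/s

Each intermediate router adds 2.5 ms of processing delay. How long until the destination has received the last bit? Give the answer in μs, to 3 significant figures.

4380 μs

L = 1031 × 8 = 8248 bits.
Transmission delay per hop = L/R = 8248/1800000000 = 4.58222 μs; 2 hops → 9.16444 μs.
Propagation delays (d/s per hop): 1866.67, 0.0666667 μs; sum = 1866.73 μs.
Processing at 1 router(s): 1 × 2.5 ms = 2500 μs.
End-to-end = 4380 μs.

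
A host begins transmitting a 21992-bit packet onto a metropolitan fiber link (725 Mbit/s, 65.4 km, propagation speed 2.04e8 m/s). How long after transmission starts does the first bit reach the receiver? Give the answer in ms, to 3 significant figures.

0.321 ms

First bit experiences only propagation delay: d/s = 65400/204000000 = 0.321 ms.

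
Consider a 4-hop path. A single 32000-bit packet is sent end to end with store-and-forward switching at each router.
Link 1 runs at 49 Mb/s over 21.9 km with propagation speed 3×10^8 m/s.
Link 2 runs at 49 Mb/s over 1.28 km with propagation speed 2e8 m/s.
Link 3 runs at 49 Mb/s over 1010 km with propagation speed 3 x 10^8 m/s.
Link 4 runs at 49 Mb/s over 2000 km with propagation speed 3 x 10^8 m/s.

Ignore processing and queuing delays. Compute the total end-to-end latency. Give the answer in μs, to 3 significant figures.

Transmission delay per hop = L/R = 32000/49000000 = 653.061 μs; 4 hops → 2612.24 μs.
Propagation delays (d/s per hop): 73, 6.4, 3366.67, 6666.67 μs; sum = 10112.7 μs.
End-to-end = 12700 μs.

12700 μs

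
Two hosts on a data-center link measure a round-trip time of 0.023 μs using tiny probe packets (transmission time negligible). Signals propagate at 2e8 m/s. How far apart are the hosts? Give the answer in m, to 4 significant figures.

One-way propagation = RTT/2 = 0.0115 μs.
d = s × t = 200000000 × 1.15e-08 = 2.300 m.

2.300 m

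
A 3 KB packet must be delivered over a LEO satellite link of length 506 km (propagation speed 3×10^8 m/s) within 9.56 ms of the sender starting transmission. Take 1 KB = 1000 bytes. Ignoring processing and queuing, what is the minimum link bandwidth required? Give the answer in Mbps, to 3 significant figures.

3.05 Mbps

L = 24000 bits.
Propagation delay = 506000 / 300000000 = 1.68667 ms.
Transmission budget = 9.56 − 1.68667 = 7.87333 ms.
R ≥ L / t_tx = 24000 bits / 0.00787333 s = 3.05 Mbps.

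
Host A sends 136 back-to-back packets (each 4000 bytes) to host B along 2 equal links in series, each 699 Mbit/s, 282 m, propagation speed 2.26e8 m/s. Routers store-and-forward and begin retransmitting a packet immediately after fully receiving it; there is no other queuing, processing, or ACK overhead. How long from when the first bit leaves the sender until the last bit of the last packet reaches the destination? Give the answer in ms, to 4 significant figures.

Per-hop transmission t_tx = L/R = 32000/699000000 = 0.0457797 ms.
Per-hop propagation t_prop = 282/2.26e+08 = 0.00124779 ms.
Pipeline fill: first packet needs 2·t_tx to clear all hops; remaining 135 packets each add one t_tx.
Total = (2+136-1)·t_tx + 2·t_prop = 137·0.0457797 + 2·0.00124779 = 6.274 ms.

6.274 ms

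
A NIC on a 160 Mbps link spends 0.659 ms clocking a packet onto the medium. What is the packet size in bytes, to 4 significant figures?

13180 bytes

L = R × t_tx = 160000000 b/s × 0.000659 s = 105440 bits.
In bytes: 105440 / 8 = 13180 bytes.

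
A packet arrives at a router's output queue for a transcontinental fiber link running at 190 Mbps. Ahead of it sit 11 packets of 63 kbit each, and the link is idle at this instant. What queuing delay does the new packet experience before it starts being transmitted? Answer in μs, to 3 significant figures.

Each queued packet: L/R = 63000/190000000 = 331.579 μs.
11 queued → 3647.37 μs.
Queuing delay = 3650 μs.

3650 μs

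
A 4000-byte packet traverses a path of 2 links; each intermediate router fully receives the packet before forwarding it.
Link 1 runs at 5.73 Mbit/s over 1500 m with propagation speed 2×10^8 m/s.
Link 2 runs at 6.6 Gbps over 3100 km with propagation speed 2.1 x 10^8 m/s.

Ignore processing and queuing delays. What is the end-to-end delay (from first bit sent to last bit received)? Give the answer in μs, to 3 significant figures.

L = 4000 × 8 = 32000 bits.
Transmission delays (L/R per hop): 5584.64, 4.84848 μs; sum = 5589.49 μs.
Propagation delays (d/s per hop): 7.5, 14761.9 μs; sum = 14769.4 μs.
End-to-end = 20400 μs.

20400 μs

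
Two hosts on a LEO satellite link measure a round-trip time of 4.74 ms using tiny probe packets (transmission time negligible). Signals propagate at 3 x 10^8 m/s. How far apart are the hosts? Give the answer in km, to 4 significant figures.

One-way propagation = RTT/2 = 2.37 ms.
d = s × t = 300000000 × 0.00237 = 711.0 km.

711.0 km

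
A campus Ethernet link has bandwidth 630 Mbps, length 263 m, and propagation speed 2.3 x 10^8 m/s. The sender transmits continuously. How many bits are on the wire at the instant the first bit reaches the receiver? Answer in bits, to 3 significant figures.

720 bits

Propagation delay = 263 / 2.3e+08 = 1.14348e-06 s.
BDP = R × t_prop = 630000000 × 1.14348e-06 = 720.391 bits.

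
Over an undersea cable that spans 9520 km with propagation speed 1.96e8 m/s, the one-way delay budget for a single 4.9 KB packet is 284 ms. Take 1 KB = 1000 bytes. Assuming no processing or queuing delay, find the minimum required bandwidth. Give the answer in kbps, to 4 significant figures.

166.5 kbps

L = 39200 bits.
Propagation delay = 9520000 / 196000000 = 48.5714 ms.
Transmission budget = 284 − 48.5714 = 235.429 ms.
R ≥ L / t_tx = 39200 bits / 0.235429 s = 166.5 kbps.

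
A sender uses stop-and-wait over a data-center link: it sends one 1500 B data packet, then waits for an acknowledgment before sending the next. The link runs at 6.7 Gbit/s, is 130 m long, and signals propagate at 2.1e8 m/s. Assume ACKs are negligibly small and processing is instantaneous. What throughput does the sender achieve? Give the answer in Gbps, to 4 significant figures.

t_tx = L/R = 12000/6700000000 = 1.79104e-06 s.
t_prop = 130/210000000 = 6.19048e-07 s; RTT = 1.2381e-06 s.
Cycle = t_tx + RTT = 3.02914e-06 s.
Throughput = L / cycle = 12000 / 3.02914e-06 = 3.962 Gbps.

3.962 Gbps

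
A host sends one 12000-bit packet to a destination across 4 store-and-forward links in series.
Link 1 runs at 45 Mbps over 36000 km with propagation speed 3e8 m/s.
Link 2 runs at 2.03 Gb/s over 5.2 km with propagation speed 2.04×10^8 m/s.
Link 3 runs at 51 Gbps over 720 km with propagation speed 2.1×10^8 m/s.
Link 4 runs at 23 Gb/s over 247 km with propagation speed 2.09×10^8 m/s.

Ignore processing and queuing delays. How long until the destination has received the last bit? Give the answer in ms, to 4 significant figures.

Transmission delays (L/R per hop): 0.266667, 0.00591133, 0.000235294, 0.000521739 ms; sum = 0.273335 ms.
Propagation delays (d/s per hop): 120, 0.0254902, 3.42857, 1.18182 ms; sum = 124.636 ms.
End-to-end = 124.9 ms.

124.9 ms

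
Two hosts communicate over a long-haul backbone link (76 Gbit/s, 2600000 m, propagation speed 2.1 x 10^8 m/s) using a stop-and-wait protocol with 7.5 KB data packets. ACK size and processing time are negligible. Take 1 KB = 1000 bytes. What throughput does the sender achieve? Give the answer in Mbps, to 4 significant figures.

t_tx = L/R = 60000/76000000000 = 7.89474e-07 s.
t_prop = 2600000/210000000 = 0.012381 s; RTT = 0.0247619 s.
Cycle = t_tx + RTT = 0.0247627 s.
Throughput = L / cycle = 60000 / 0.0247627 = 2.423 Mbps.

2.423 Mbps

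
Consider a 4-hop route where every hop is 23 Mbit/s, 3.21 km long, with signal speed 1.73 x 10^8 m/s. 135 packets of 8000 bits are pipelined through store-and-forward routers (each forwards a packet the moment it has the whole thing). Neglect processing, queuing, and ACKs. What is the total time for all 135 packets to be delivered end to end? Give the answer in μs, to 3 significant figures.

48100 μs

Per-hop transmission t_tx = L/R = 8000/23000000 = 347.826 μs.
Per-hop propagation t_prop = 3210/173000000 = 18.5549 μs.
Pipeline fill: first packet needs 4·t_tx to clear all hops; remaining 134 packets each add one t_tx.
Total = (4+135-1)·t_tx + 4·t_prop = 138·347.826 + 4·18.5549 = 48100 μs.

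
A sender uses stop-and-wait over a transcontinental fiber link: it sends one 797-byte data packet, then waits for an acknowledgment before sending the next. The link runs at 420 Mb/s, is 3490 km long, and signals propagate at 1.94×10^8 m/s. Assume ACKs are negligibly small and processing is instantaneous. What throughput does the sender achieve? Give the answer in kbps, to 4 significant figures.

t_tx = L/R = 6376/420000000 = 1.5181e-05 s.
t_prop = 3490000/194000000 = 0.0179897 s; RTT = 0.0359794 s.
Cycle = t_tx + RTT = 0.0359946 s.
Throughput = L / cycle = 6376 / 0.0359946 = 177.1 kbps.

177.1 kbps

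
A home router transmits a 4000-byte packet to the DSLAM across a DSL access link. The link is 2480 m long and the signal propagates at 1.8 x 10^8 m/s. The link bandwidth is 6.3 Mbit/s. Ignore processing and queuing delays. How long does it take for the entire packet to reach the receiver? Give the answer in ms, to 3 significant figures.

5.09 ms

L = 4000 × 8 = 32000 bits.
Transmission delay = L/R = 32000 / 6300000 = 5.07937 ms.
Propagation delay = d/s = 2480 m / 180000000 m/s = 0.0137778 ms.
Total = 5.09 ms.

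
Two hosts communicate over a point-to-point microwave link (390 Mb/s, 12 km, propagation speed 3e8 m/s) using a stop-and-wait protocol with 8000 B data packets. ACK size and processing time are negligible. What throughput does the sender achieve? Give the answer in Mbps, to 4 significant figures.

t_tx = L/R = 64000/390000000 = 0.000164103 s.
t_prop = 12000/300000000 = 4e-05 s; RTT = 8e-05 s.
Cycle = t_tx + RTT = 0.000244103 s.
Throughput = L / cycle = 64000 / 0.000244103 = 262.2 Mbps.

262.2 Mbps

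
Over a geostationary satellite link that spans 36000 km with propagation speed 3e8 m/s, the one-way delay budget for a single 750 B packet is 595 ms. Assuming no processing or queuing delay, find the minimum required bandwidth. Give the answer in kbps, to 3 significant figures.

12.6 kbps

L = 6000 bits.
Propagation delay = 36000000 / 300000000 = 120 ms.
Transmission budget = 595 − 120 = 475 ms.
R ≥ L / t_tx = 6000 bits / 0.475 s = 12.6 kbps.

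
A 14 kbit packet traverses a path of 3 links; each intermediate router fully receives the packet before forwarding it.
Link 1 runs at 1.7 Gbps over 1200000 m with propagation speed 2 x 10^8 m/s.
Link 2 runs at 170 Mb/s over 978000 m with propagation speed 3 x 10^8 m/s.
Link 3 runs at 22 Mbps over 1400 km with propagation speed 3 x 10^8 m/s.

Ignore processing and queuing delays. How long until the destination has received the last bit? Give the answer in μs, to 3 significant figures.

L = 14000 bits.
Transmission delays (L/R per hop): 8.23529, 82.3529, 636.364 μs; sum = 726.952 μs.
Propagation delays (d/s per hop): 6000, 3260, 4666.67 μs; sum = 13926.7 μs.
End-to-end = 14700 μs.

14700 μs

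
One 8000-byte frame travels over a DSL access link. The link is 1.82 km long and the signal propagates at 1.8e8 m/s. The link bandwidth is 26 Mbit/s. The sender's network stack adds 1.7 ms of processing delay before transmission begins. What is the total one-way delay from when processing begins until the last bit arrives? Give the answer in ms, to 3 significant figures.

L = 8000 × 8 = 64000 bits.
Transmission delay = L/R = 64000 / 26000000 = 2.46154 ms.
Propagation delay = d/s = 1820 m / 180000000 m/s = 0.0101111 ms.
Plus processing delay 1.7 ms = 1.7 ms.
Total = 4.17 ms.

4.17 ms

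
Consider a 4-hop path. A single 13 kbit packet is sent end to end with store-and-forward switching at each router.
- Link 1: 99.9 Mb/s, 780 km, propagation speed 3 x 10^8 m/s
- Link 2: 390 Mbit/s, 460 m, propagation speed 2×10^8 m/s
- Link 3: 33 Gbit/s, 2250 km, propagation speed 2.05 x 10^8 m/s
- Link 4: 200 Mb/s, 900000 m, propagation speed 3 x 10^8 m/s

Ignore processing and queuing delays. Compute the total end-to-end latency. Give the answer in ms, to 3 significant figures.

L = 13000 bits.
Transmission delays (L/R per hop): 0.13013, 0.0333333, 0.000393939, 0.065 ms; sum = 0.228857 ms.
Propagation delays (d/s per hop): 2.6, 0.0023, 10.9756, 3 ms; sum = 16.5779 ms.
End-to-end = 16.8 ms.

16.8 ms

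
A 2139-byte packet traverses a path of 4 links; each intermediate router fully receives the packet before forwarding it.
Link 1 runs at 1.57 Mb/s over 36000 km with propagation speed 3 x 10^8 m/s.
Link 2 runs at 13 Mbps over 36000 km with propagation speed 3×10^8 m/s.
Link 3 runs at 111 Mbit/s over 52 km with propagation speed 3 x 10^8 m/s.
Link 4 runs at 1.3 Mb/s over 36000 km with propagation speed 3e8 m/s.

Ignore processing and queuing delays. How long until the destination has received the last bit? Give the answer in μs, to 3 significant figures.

L = 2139 × 8 = 17112 bits.
Transmission delays (L/R per hop): 10899.4, 1316.31, 154.162, 13163.1 μs; sum = 25532.9 μs.
Propagation delays (d/s per hop): 120000, 120000, 173.333, 120000 μs; sum = 360173 μs.
End-to-end = 386000 μs.

386000 μs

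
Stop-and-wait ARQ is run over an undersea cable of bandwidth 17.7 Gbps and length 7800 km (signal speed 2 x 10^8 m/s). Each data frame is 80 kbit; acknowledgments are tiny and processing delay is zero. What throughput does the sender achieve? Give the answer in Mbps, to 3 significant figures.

1.03 Mbps

t_tx = L/R = 80000/17700000000 = 4.51977e-06 s.
t_prop = 7800000/200000000 = 0.039 s; RTT = 0.078 s.
Cycle = t_tx + RTT = 0.0780045 s.
Throughput = L / cycle = 80000 / 0.0780045 = 1.03 Mbps.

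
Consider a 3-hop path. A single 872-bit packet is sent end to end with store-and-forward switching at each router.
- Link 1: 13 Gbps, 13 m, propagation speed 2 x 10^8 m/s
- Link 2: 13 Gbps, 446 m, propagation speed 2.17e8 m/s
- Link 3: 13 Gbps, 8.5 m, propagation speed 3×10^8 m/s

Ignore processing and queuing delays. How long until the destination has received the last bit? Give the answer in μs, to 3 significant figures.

Transmission delay per hop = L/R = 872/13000000000 = 0.0670769 μs; 3 hops → 0.201231 μs.
Propagation delays (d/s per hop): 0.065, 2.0553, 0.0283333 μs; sum = 2.14863 μs.
End-to-end = 2.35 μs.

2.35 μs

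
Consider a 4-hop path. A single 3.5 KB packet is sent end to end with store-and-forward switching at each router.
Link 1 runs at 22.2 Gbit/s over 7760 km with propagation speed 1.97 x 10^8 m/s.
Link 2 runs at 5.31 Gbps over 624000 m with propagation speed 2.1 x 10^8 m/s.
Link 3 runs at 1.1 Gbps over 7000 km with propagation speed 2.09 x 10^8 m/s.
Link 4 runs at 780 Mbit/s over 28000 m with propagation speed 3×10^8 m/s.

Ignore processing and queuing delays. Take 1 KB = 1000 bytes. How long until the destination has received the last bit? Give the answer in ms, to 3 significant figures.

L = 28000 bits.
Transmission delays (L/R per hop): 0.00126126, 0.00527307, 0.0254545, 0.0358974 ms; sum = 0.0678863 ms.
Propagation delays (d/s per hop): 39.3909, 2.97143, 33.4928, 0.0933333 ms; sum = 75.9484 ms.
End-to-end = 76.0 ms.

76.0 ms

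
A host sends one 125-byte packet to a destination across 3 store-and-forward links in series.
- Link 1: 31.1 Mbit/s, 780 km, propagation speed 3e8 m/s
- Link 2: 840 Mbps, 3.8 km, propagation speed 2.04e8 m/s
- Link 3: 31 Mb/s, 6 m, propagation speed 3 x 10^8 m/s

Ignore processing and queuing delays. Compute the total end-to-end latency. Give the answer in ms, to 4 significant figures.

L = 125 × 8 = 1000 bits.
Transmission delays (L/R per hop): 0.0321543, 0.00119048, 0.0322581 ms; sum = 0.0656029 ms.
Propagation delays (d/s per hop): 2.6, 0.0186275, 2e-05 ms; sum = 2.61865 ms.
End-to-end = 2.684 ms.

2.684 ms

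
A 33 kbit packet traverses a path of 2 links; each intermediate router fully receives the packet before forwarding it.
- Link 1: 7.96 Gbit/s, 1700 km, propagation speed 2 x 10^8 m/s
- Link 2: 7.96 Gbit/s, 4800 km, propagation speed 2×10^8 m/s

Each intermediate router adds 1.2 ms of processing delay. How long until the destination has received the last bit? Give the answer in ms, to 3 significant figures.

L = 33000 bits.
Transmission delay per hop = L/R = 33000/7960000000 = 0.00414573 ms; 2 hops → 0.00829146 ms.
Propagation delays (d/s per hop): 8.5, 24 ms; sum = 32.5 ms.
Processing at 1 router(s): 1 × 1.2 ms = 1.2 ms.
End-to-end = 33.7 ms.

33.7 ms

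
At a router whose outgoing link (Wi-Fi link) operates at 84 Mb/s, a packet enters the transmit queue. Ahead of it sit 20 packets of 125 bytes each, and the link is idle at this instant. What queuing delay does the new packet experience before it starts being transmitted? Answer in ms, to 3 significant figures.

Each queued packet: L/R = 1000/84000000 = 0.0119048 ms.
20 queued → 0.238095 ms.
Queuing delay = 0.238 ms.

0.238 ms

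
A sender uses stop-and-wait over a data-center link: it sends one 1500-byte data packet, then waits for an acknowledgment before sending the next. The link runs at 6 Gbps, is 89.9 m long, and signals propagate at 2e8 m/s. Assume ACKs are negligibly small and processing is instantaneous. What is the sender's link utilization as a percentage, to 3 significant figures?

t_tx = L/R = 12000/6000000000 = 2e-06 s.
t_prop = 89.9/200000000 = 4.495e-07 s; RTT = 8.99e-07 s.
Cycle = t_tx + RTT = 2.899e-06 s.
Utilization = t_tx / cycle = 2e-06/2.899e-06 = 69.0 %.

69.0 %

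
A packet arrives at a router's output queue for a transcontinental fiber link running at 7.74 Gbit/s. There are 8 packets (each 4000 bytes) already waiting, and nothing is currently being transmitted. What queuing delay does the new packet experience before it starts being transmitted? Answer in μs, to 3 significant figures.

Each queued packet: L/R = 32000/7740000000 = 4.13437 μs.
8 queued → 33.0749 μs.
Queuing delay = 33.1 μs.

33.1 μs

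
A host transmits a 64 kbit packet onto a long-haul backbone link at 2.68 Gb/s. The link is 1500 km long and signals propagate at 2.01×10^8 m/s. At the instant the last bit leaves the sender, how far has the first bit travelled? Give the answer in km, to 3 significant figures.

4.80 km

t_tx = L/R = 64000/2680000000 = 2.38806e-05 s.
Distance = s × t_tx = 2.01e+08 × 2.38806e-05 = 4.80 km.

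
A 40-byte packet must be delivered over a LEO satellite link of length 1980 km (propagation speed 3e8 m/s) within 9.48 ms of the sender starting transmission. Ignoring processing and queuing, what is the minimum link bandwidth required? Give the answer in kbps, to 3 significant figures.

111 kbps

L = 320 bits.
Propagation delay = 1980000 / 300000000 = 6.6 ms.
Transmission budget = 9.48 − 6.6 = 2.88 ms.
R ≥ L / t_tx = 320 bits / 0.00288 s = 111 kbps.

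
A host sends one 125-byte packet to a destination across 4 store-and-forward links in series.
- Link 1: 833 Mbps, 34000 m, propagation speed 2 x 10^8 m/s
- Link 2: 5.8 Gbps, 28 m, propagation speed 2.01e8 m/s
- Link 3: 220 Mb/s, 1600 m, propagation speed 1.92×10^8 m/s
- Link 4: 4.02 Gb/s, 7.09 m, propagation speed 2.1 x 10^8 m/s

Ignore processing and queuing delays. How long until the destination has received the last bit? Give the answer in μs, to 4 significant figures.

184.7 μs

L = 125 × 8 = 1000 bits.
Transmission delays (L/R per hop): 1.20048, 0.172414, 4.54545, 0.248756 μs; sum = 6.1671 μs.
Propagation delays (d/s per hop): 170, 0.139303, 8.33333, 0.0337619 μs; sum = 178.506 μs.
End-to-end = 184.7 μs.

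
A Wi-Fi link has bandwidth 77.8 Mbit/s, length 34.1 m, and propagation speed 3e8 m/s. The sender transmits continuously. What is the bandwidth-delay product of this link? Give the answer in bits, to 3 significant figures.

Propagation delay = 34.1 / 300000000 = 1.13667e-07 s.
BDP = R × t_prop = 77800000 × 1.13667e-07 = 8.84327 bits.

8.84 bits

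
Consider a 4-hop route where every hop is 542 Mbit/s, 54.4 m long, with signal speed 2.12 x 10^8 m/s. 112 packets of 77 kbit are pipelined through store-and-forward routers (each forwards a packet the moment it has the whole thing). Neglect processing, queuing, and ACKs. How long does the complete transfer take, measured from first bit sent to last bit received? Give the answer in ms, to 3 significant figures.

Per-hop transmission t_tx = L/R = 77000/542000000 = 0.142066 ms.
Per-hop propagation t_prop = 54.4/212000000 = 0.000256604 ms.
Pipeline fill: first packet needs 4·t_tx to clear all hops; remaining 111 packets each add one t_tx.
Total = (4+112-1)·t_tx + 4·t_prop = 115·0.142066 + 4·0.000256604 = 16.3 ms.

16.3 ms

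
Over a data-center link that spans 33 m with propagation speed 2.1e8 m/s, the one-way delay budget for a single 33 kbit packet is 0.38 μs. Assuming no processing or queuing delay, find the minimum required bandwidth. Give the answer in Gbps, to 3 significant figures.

148 Gbps

Propagation delay = 33 / 210000000 = 0.157143 μs.
Transmission budget = 0.38 − 0.157143 = 0.222857 μs.
R ≥ L / t_tx = 33000 bits / 2.22857e-07 s = 148 Gbps.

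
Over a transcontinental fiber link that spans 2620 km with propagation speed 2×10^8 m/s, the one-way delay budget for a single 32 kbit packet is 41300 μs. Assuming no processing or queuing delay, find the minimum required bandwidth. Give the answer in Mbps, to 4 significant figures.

Propagation delay = 2620000 / 200000000 = 13100 μs.
Transmission budget = 41300 − 13100 = 28200 μs.
R ≥ L / t_tx = 32000 bits / 0.0282 s = 1.135 Mbps.

1.135 Mbps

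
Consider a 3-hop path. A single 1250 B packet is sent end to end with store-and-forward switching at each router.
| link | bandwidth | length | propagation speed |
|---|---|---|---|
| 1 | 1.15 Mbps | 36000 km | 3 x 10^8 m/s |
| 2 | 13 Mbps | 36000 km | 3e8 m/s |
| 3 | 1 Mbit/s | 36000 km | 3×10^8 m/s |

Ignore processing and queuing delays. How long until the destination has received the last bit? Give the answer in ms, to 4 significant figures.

L = 1250 × 8 = 10000 bits.
Transmission delays (L/R per hop): 8.69565, 0.769231, 10 ms; sum = 19.4649 ms.
Propagation delays (d/s per hop): 120, 120, 120 ms; sum = 360 ms.
End-to-end = 379.5 ms.

379.5 ms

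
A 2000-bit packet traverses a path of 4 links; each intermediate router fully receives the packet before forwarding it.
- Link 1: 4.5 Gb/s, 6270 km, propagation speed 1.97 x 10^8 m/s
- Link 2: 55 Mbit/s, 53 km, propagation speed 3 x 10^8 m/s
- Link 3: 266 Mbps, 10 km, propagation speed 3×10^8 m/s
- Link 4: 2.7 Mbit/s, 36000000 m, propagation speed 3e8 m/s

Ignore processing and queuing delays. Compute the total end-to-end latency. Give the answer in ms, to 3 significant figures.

Transmission delays (L/R per hop): 0.000444444, 0.0363636, 0.0075188, 0.740741 ms; sum = 0.785068 ms.
Propagation delays (d/s per hop): 31.8274, 0.176667, 0.0333333, 120 ms; sum = 152.037 ms.
End-to-end = 153 ms.

153 ms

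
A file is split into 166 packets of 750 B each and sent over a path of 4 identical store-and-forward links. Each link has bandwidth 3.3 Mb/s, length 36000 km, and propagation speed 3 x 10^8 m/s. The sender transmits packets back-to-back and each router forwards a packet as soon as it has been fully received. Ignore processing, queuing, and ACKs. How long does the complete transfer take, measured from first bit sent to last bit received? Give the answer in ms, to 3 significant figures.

Per-hop transmission t_tx = L/R = 6000/3300000 = 1.81818 ms.
Per-hop propagation t_prop = 36000000/300000000 = 120 ms.
Pipeline fill: first packet needs 4·t_tx to clear all hops; remaining 165 packets each add one t_tx.
Total = (4+166-1)·t_tx + 4·t_prop = 169·1.81818 + 4·120 = 787 ms.

787 ms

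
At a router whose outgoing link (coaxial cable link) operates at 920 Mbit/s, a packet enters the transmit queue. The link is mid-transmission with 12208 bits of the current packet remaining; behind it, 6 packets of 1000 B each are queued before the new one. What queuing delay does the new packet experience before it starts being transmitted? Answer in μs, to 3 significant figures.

65.4 μs

Each queued packet: L/R = 8000/920000000 = 8.69565 μs.
6 queued → 52.1739 μs.
Plus remaining 12208 bits of current packet: 13.2696 μs.
Queuing delay = 65.4 μs.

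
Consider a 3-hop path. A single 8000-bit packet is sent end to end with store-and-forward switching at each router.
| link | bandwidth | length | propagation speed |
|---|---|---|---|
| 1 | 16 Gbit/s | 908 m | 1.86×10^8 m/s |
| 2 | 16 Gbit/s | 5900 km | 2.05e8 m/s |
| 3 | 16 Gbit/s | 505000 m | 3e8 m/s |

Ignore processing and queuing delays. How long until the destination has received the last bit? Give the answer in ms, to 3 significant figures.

30.5 ms

Transmission delay per hop = L/R = 8000/16000000000 = 0.0005 ms; 3 hops → 0.0015 ms.
Propagation delays (d/s per hop): 0.00488172, 28.7805, 1.68333 ms; sum = 30.4687 ms.
End-to-end = 30.5 ms.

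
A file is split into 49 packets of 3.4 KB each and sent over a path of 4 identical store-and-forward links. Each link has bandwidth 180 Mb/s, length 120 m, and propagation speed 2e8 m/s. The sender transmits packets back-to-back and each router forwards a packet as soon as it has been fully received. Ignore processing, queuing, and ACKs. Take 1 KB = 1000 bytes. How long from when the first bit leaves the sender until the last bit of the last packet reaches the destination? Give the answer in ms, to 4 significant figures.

7.860 ms

Per-hop transmission t_tx = L/R = 27200/180000000 = 0.151111 ms.
Per-hop propagation t_prop = 120/200000000 = 0.0006 ms.
Pipeline fill: first packet needs 4·t_tx to clear all hops; remaining 48 packets each add one t_tx.
Total = (4+49-1)·t_tx + 4·t_prop = 52·0.151111 + 4·0.0006 = 7.860 ms.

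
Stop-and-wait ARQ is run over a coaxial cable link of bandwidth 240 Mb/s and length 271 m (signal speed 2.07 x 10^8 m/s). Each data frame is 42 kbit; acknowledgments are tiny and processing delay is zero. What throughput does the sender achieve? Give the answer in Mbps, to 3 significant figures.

t_tx = L/R = 42000/240000000 = 0.000175 s.
t_prop = 271/2.07e+08 = 1.30918e-06 s; RTT = 2.61836e-06 s.
Cycle = t_tx + RTT = 0.000177618 s.
Throughput = L / cycle = 42000 / 0.000177618 = 236 Mbps.

236 Mbps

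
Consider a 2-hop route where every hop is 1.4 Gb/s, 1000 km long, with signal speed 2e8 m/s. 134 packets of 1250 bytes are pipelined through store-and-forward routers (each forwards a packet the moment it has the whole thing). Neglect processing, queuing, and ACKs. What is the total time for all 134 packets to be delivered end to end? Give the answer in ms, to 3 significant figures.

11.0 ms

Per-hop transmission t_tx = L/R = 10000/1400000000 = 0.00714286 ms.
Per-hop propagation t_prop = 1000000/200000000 = 5 ms.
Pipeline fill: first packet needs 2·t_tx to clear all hops; remaining 133 packets each add one t_tx.
Total = (2+134-1)·t_tx + 2·t_prop = 135·0.00714286 + 2·5 = 11.0 ms.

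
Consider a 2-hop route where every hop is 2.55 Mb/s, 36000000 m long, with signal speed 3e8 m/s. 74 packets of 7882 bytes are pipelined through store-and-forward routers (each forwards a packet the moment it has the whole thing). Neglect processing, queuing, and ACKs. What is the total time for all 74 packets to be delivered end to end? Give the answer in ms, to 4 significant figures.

2095 ms

Per-hop transmission t_tx = L/R = 63056/2550000 = 24.7278 ms.
Per-hop propagation t_prop = 36000000/300000000 = 120 ms.
Pipeline fill: first packet needs 2·t_tx to clear all hops; remaining 73 packets each add one t_tx.
Total = (2+74-1)·t_tx + 2·t_prop = 75·24.7278 + 2·120 = 2095 ms.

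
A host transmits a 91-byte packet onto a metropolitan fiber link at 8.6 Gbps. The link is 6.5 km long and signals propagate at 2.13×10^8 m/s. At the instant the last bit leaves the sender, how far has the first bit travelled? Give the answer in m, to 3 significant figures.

18.0 m

t_tx = L/R = 728/8600000000 = 8.46512e-08 s.
Distance = s × t_tx = 213000000 × 8.46512e-08 = 18.0 m.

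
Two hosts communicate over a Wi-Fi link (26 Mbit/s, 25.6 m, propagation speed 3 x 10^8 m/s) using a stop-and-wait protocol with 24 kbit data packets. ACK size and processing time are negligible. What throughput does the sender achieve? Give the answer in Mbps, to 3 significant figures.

t_tx = L/R = 24000/26000000 = 0.000923077 s.
t_prop = 25.6/300000000 = 8.53333e-08 s; RTT = 1.70667e-07 s.
Cycle = t_tx + RTT = 0.000923248 s.
Throughput = L / cycle = 24000 / 0.000923248 = 26.0 Mbps.

26.0 Mbps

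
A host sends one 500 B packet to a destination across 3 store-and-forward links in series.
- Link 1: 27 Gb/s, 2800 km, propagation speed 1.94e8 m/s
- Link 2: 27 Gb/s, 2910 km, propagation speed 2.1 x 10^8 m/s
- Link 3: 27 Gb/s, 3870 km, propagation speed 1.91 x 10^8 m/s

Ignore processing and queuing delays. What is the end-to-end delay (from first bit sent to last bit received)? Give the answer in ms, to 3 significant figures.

48.6 ms

L = 500 × 8 = 4000 bits.
Transmission delay per hop = L/R = 4000/27000000000 = 0.000148148 ms; 3 hops → 0.000444444 ms.
Propagation delays (d/s per hop): 14.433, 13.8571, 20.2618 ms; sum = 48.5519 ms.
End-to-end = 48.6 ms.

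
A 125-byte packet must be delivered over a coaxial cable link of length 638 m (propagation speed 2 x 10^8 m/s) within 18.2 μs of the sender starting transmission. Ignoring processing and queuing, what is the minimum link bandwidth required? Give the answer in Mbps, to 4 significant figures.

66.62 Mbps

L = 1000 bits.
Propagation delay = 638 / 200000000 = 3.19 μs.
Transmission budget = 18.2 − 3.19 = 15.01 μs.
R ≥ L / t_tx = 1000 bits / 1.501e-05 s = 66.62 Mbps.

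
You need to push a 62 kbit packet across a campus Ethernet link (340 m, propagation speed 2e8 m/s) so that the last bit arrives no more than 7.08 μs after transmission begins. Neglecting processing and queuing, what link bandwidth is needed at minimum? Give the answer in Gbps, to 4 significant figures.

11.52 Gbps

Propagation delay = 340 / 200000000 = 1.7 μs.
Transmission budget = 7.08 − 1.7 = 5.38 μs.
R ≥ L / t_tx = 62000 bits / 5.38e-06 s = 11.52 Gbps.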